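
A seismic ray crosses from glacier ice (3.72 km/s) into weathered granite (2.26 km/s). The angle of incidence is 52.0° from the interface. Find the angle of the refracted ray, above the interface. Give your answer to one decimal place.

Angle from the normal: 90° − 52.0° = 38.0°.
Snell's law: sin θ₂ = (V₂/V₁)·sin θ₁ = (2.26/3.72)·sin 38.0° = 0.3740.
θ₂ = arcsin 0.3740 = 21.96° from the normal.
From the interface: 90° − 21.96° = 68.04°.

68.0°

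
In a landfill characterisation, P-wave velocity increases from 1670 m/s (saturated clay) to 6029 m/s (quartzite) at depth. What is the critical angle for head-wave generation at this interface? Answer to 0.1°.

At critical incidence the refracted ray runs along the interface (θ₂ = 90°), so sin θ_c = V₁/V₂.
θ_c = arcsin(1670/6029) = arcsin 0.2770 = 16.08°.

16.1°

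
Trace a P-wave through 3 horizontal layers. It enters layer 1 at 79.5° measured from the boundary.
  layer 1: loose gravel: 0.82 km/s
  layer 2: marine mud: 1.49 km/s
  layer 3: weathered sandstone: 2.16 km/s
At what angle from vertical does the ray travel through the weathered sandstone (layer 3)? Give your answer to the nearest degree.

From the normal: θ₁ = 90° − 79.5° = 10.5°.
Snell's law across each interface conserves sin θ / V, so sin θ_3 = V_3·sin θ₁/V₁.
sin θ_3 = 2.16 × sin 10.5° / 0.82 = 0.4800.
θ_3 = arcsin 0.4800 = 28.69°.

29°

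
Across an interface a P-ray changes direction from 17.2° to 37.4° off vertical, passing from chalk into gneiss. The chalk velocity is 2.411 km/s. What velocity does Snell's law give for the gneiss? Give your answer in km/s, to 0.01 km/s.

4.95 km/s

Snell's law: sin 17.2°/V₁ = sin 37.4°/V₂.
V₂ = V₁·sin 37.4°/sin 17.2° = 2.411 × 2.0540 = 4.95 km/s.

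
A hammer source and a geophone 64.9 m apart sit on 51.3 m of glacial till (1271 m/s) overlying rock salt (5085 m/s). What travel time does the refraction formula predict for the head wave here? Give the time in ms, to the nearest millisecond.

91 ms

t = x/V₂ + 2h·√(V₂²−V₁²)/(V₁V₂).
√(V₂²−V₁²) = √(5085²−1271²) = 4923.6 m/s; delay term = 2·51.3·4923.6/(1271·5085) = 0.07816 s.
t = 64.9/5085 + 0.07816 = 0.09092 s.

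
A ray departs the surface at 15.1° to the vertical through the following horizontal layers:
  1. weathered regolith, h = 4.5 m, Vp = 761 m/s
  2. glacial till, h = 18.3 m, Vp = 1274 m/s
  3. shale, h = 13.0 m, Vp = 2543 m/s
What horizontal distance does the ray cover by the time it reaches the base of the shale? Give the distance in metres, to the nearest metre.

Ray parameter p = sin 15.1° / 761 m/s = 3.4232e-04 s/m.
Layer 1: θ = 15.10°; offset = 4.5·tan 15.10° = 1.214 m.
Layer 2: sin θ = p·1274 = 0.4361 → θ = 25.86°; offset = 18.3·tan 25.86° = 8.869 m.
Layer 3: sin θ = p·2543 = 0.8705 → θ = 60.52°; offset = 13.0·tan 60.52° = 22.995 m.
Total horizontal offset = 33.078 m.

33 m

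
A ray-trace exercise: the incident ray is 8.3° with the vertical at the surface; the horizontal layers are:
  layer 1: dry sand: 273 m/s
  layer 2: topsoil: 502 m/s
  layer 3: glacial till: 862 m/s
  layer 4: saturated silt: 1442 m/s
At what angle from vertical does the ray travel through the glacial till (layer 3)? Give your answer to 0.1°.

Ray parameter p = sin 8.3° / 273 = 5.2878e-04 s/m.
sin θ_3 = p·V_3 = 5.2878e-04 × 862 = 0.4558.
θ_3 = 27.12° from the vertical.

27.1°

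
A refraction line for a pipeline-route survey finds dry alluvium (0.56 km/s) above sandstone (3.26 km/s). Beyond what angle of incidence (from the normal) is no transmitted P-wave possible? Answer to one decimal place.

9.9°

Critical incidence: sin θ_c = V₁/V₂ = 0.56/3.26 = 0.1718.
θ_c = arcsin 0.1718 = 9.89°.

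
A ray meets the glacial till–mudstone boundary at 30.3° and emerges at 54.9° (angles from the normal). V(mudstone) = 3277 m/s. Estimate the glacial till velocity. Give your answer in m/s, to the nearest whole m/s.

sin 30.3° = 0.5045; sin 54.9° = 0.8181.
V₁ = V₂·(sin θ₁/sin θ₂) = 3277·(0.5045/0.8181) = 2020.82 m/s.

2021 m/s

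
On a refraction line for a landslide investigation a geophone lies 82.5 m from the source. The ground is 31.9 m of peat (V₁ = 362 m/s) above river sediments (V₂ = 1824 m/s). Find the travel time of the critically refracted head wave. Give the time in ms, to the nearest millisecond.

t = x/V₂ + 2h·√(V₂²−V₁²)/(V₁V₂).
√(V₂²−V₁²) = √(1824²−362²) = 1787.7 m/s; delay term = 2·31.9·1787.7/(362·1824) = 0.17274 s.
t = 82.5/1824 + 0.17274 = 0.21797 s.

218 ms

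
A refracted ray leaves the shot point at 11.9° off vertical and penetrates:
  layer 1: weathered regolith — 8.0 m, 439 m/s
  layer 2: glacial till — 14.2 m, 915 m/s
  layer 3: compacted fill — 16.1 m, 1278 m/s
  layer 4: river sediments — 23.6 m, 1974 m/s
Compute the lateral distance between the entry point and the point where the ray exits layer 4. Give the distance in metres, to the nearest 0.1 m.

79.0 m

Apply Snell's law at each interface; in layer i the horizontal offset is hᵢ·tan θᵢ.
Layer 1: θ = 11.90°; offset = 8.0·tan 11.90° = 1.686 m.
Layer 2: sin θ = 915·sin 11.9°/439 = 0.4298, θ = 25.45°; offset = 14.2·tan 25.45° = 6.759 m.
Layer 3: sin θ = 1278·sin 11.9°/439 = 0.6003, θ = 36.89°; offset = 16.1·tan 36.89° = 12.084 m.
Layer 4: sin θ = 1974·sin 11.9°/439 = 0.9272, θ = 68.00°; offset = 23.6·tan 68.00° = 58.426 m.
Σ offsets = 78.955 m.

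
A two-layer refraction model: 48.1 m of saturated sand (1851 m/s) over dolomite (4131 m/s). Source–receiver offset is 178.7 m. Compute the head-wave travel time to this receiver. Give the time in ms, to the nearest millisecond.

90 ms

θ_c = arcsin(V₁/V₂) = arcsin(1851/4131) = 26.62°, cos θ_c = 0.8940.
Intercept time tᵢ = 2h cos θ_c / V₁ = 2·48.1·0.8940/1851 = 0.04646 s.
t = x/V₂ + tᵢ = 178.7/4131 + 0.04646 = 0.08972 s.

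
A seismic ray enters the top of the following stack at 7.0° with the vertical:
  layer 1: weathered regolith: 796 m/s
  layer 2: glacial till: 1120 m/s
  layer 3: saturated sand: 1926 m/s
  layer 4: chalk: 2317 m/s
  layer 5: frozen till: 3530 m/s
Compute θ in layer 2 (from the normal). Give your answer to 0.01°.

Snell's law across each interface conserves sin θ / V, so sin θ_2 = V_2·sin θ₁/V₁.
sin θ_2 = 1120 × sin 7.0° / 796 = 0.1715.
θ_2 = 9.87° from the vertical.

9.87°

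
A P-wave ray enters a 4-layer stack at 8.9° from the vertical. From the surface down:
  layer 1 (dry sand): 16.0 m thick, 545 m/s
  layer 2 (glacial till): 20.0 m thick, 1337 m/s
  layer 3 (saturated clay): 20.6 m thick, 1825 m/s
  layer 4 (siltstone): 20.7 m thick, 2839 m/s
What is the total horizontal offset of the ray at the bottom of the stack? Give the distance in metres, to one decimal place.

51.4 m

p = sin θ₁/V₁ = sin 8.9°/545 = 2.8387e-04 s/m is conserved through the stack.
Layer 1: θ = 8.90°; offset = 16.0·tan 8.90° = 2.506 m.
Layer 2: sin θ = p·1337 = 0.3795 → θ = 22.31°; offset = 20.0·tan 22.31° = 8.205 m.
Layer 3: sin θ = p·1825 = 0.5181 → θ = 31.20°; offset = 20.6·tan 31.20° = 12.477 m.
Layer 4: sin θ = p·2839 = 0.8059 → θ = 53.70°; offset = 20.7·tan 53.70° = 28.178 m.
Σ offsets = 51.365 m.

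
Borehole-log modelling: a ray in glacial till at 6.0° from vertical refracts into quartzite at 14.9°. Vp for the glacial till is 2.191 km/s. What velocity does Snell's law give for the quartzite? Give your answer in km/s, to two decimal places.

Snell's law: sin 6.0°/V₁ = sin 14.9°/V₂.
V₂ = V₁·sin 14.9°/sin 6.0° = 2.191 × 2.4599 = 5.39 km/s.

5.39 km/s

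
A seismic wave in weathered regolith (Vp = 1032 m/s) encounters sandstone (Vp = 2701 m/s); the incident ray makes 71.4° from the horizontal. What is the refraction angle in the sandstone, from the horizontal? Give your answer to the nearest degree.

33°

Convert to the normal: θ₁ = 90° − 71.4° = 18.6°.
sin θ₁/V₁ = sin θ₂/V₂ ⇒ sin θ₂ = 2701·sin 18.6°/1032 = 2701·0.3190/1032 = 0.8348.
θ₂ = sin⁻¹(0.8348) = 56.59° (from vertical).
From the interface: 90° − 56.59° = 33.41°.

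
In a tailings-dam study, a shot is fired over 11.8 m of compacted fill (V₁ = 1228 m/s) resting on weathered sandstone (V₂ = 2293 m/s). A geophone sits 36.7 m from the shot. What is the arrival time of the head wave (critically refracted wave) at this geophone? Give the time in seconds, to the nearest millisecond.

θ_c = arcsin(V₁/V₂) = arcsin(1228/2293) = 32.38°, cos θ_c = 0.8445.
Intercept time tᵢ = 2h cos θ_c / V₁ = 2·11.8·0.8445/1228 = 0.01623 s.
t = x/V₂ + tᵢ = 36.7/2293 + 0.01623 = 0.03224 s.

0.032 s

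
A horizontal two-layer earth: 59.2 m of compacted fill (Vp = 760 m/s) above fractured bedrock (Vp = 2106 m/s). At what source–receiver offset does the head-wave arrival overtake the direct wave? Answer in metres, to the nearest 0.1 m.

172.8 m

θ_c = arcsin(760/2106) = 21.15°, so cos θ_c = 0.9326 and tᵢ = 2h cos θ_c/V₁ = 0.1453 s.
At crossover x/V₁ = x/V₂ + tᵢ ⇒ x = tᵢ/(1/V₁ − 1/V₂) = 0.14529/(1.3158e-03 − 4.7483e-04) = 172.77 m.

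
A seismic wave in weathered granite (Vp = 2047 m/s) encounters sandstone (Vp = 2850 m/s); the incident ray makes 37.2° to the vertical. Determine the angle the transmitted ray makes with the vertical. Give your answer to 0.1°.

57.3°

Snell's law: sin θ₂ = (V₂/V₁)·sin θ₁ = (2850/2047)·sin 37.2° = 0.8418.
θ₂ = arcsin 0.8418 = 57.33° from the normal.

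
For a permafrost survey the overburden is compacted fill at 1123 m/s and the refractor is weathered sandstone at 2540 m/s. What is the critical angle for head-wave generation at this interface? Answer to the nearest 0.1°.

Critical incidence: sin θ_c = V₁/V₂ = 1123/2540 = 0.4421.
θ_c = arcsin 0.4421 = 26.24°.

26.2°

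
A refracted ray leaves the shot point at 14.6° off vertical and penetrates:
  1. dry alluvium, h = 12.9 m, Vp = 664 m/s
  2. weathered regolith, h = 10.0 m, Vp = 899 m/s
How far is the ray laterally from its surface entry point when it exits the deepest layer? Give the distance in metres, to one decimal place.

Apply Snell's law at each interface; in layer i the horizontal offset is hᵢ·tan θᵢ.
Layer 1: θ = 14.60°; offset = 12.9·tan 14.60° = 3.360 m.
Layer 2: sin θ = 899·sin 14.6°/664 = 0.3413, θ = 19.95°; offset = 10.0·tan 19.95° = 3.631 m.
Total horizontal offset = 6.991 m.

7.0 m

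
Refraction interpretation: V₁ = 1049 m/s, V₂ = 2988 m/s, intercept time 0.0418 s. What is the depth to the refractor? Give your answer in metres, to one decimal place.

23.4 m

h = tᵢ·V₁·V₂ / (2·√(V₂²−V₁²)).
√(V₂²−V₁²) = √(2988² − 1049²) = 2797.8 m/s.
h = 0.0418 s × 1049 × 2988 / (2 × 2797.8) = 23.41 m.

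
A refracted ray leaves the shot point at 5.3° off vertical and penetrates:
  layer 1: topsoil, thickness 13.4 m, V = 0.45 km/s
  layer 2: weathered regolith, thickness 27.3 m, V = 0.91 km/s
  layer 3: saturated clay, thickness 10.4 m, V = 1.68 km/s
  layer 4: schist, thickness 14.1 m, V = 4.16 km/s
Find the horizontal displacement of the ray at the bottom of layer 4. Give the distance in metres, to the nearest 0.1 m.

Apply Snell's law at each interface; in layer i the horizontal offset is hᵢ·tan θᵢ.
Layer 1: θ = 5.30°; offset = 13.4·tan 5.30° = 1.243 m.
Layer 2: sin θ = 0.91·sin 5.3°/0.45 = 0.1868, θ = 10.77°; offset = 27.3·tan 10.77° = 5.191 m.
Layer 3: sin θ = 1.68·sin 5.3°/0.45 = 0.3449, θ = 20.17°; offset = 10.4·tan 20.17° = 3.821 m.
Layer 4: sin θ = 4.16·sin 5.3°/0.45 = 0.8539, θ = 58.64°; offset = 14.1·tan 58.64° = 23.136 m.
Σ offsets = 33.391 m.

33.4 m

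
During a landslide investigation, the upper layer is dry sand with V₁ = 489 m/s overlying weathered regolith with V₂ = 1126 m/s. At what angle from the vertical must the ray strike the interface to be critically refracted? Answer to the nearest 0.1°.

25.7°

Critical incidence: sin θ_c = V₁/V₂ = 489/1126 = 0.4343.
θ_c = arcsin 0.4343 = 25.74°.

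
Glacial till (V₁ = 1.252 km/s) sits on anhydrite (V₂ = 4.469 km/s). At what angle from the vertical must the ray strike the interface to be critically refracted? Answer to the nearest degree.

Critical incidence: sin θ_c = V₁/V₂ = 1.252/4.469 = 0.2802.
θ_c = arcsin 0.2802 = 16.27°.

16°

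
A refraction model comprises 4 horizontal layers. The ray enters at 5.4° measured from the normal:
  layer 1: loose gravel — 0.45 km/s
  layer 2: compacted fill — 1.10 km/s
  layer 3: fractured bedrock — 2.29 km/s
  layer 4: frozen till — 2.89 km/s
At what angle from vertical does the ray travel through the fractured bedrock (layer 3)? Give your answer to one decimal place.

28.6°

Snell's law across each interface conserves sin θ / V, so sin θ_3 = V_3·sin θ₁/V₁.
sin θ_3 = 2.29 × sin 5.4° / 0.45 = 0.4789.
θ_3 = arcsin 0.4789 = 28.61°.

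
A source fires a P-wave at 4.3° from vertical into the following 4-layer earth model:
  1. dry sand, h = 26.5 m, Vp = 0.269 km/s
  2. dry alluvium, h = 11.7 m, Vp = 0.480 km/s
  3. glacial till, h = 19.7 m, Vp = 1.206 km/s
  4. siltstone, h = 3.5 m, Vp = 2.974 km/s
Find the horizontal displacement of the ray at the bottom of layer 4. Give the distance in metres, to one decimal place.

Apply Snell's law at each interface; in layer i the horizontal offset is hᵢ·tan θᵢ.
Layer 1: θ = 4.30°; offset = 26.5·tan 4.30° = 1.993 m.
Layer 2: sin θ = 0.480·sin 4.3°/0.269 = 0.1338, θ = 7.69°; offset = 11.7·tan 7.69° = 1.580 m.
Layer 3: sin θ = 1.206·sin 4.3°/0.269 = 0.3361, θ = 19.64°; offset = 19.7·tan 19.64° = 7.031 m.
Layer 4: sin θ = 2.974·sin 4.3°/0.269 = 0.8289, θ = 55.99°; offset = 3.5·tan 55.99° = 5.187 m.
Σ offsets = 15.791 m.

15.8 m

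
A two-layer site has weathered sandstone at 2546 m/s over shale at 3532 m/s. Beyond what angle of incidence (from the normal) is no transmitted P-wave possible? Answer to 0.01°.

Critical incidence: sin θ_c = V₁/V₂ = 2546/3532 = 0.7208.
θ_c = arcsin 0.7208 = 46.12°.

46.12°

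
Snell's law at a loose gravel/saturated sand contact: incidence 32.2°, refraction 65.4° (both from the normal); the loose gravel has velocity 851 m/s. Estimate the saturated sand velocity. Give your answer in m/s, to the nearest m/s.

1452 m/s

sin 32.2° = 0.5329; sin 65.4° = 0.9092.
V₂ = V₁·(sin θ₂/sin θ₁) = 851·(0.9092/0.5329) = 1452.04 m/s.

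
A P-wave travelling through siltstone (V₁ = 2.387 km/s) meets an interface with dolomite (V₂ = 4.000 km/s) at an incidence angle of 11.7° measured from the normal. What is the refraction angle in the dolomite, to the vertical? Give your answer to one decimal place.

19.9°

sin θ₁/V₁ = sin θ₂/V₂ ⇒ sin θ₂ = 4.000·sin 11.7°/2.387 = 4.000·0.2028/2.387 = 0.3398.
θ₂ = arcsin 0.3398 = 19.87° from the normal.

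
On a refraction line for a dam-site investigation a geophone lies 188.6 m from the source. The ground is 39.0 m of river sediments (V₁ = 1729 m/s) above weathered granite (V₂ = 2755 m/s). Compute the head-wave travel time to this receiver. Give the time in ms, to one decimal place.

t = x/V₂ + 2h·√(V₂²−V₁²)/(V₁V₂).
√(V₂²−V₁²) = √(2755²−1729²) = 2144.9 m/s; delay term = 2·39.0·2144.9/(1729·2755) = 0.03512 s.
t = 188.6/2755 + 0.03512 = 0.10358 s.

103.6 ms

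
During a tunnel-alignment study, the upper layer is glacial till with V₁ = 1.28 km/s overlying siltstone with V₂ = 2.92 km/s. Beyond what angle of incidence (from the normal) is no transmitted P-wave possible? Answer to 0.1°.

Critical incidence: sin θ_c = V₁/V₂ = 1.28/2.92 = 0.4384.
θ_c = arcsin 0.4384 = 26.00°.

26.0°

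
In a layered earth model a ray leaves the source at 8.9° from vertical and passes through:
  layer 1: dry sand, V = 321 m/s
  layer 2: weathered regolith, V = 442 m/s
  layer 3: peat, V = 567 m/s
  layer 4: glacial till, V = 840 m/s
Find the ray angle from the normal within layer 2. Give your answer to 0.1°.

Ray parameter p = sin 8.9° / 321 = 4.8196e-04 s/m.
sin θ_2 = p·V_2 = 4.8196e-04 × 442 = 0.2130.
θ_2 = arcsin 0.2130 = 12.30°.

12.3°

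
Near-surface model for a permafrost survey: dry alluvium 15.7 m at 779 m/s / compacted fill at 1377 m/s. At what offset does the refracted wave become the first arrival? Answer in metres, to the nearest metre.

x_cross = 2h·√((V₂+V₁)/(V₂−V₁)).
(V₂+V₁)/(V₂−V₁) = (1377+779)/(1377−779) = 3.6054; √ = 1.8988.
x_cross = 2·15.7·1.8988 = 59.62 m.

60 m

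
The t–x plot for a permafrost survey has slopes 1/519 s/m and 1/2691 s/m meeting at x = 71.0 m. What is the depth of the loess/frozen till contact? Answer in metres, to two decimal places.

h = (x_cross/2)·√((V₂−V₁)/(V₂+V₁)).
(V₂−V₁)/(V₂+V₁) = (2691−519)/(2691+519) = 0.6766; √ = 0.8226.
h = (71.0/2)·0.8226 = 29.20 m.

29.20 m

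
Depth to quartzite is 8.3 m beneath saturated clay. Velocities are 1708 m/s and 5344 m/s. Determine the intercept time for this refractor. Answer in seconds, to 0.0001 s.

tᵢ = 2h·√(V₂²−V₁²)/(V₁V₂).
√(V₂²−V₁²) = √(5344²−1708²) = 5063.7 m/s.
tᵢ = 2·8.3·5063.7/(1708·5344) = 0.00921 s.

0.0092 s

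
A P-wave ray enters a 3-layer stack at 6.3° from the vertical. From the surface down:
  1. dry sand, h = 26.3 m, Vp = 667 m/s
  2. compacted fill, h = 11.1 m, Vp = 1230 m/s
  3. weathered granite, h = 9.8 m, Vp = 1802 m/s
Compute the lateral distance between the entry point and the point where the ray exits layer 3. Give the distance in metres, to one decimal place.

8.2 m

Ray parameter p = sin 6.3° / 667 m/s = 1.6452e-04 s/m.
Layer 1: θ = 6.30°; offset = 26.3·tan 6.30° = 2.904 m.
Layer 2: sin θ = p·1230 = 0.2024 → θ = 11.67°; offset = 11.1·tan 11.67° = 2.294 m.
Layer 3: sin θ = p·1802 = 0.2965 → θ = 17.25°; offset = 9.8·tan 17.25° = 3.042 m.
Summing the layer offsets gives 8.239 m.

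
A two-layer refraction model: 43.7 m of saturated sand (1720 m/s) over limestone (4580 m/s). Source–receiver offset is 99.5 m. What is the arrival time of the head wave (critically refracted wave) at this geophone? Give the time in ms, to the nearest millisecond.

69 ms

t = x/V₂ + 2h·√(V₂²−V₁²)/(V₁V₂).
√(V₂²−V₁²) = √(4580²−1720²) = 4244.8 m/s; delay term = 2·43.7·4244.8/(1720·4580) = 0.04709 s.
t = 99.5/4580 + 0.04709 = 0.06882 s.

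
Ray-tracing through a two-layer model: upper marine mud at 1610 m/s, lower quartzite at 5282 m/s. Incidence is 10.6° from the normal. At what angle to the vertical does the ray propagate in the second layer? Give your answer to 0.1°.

Snell's law: sin θ₂ = (V₂/V₁)·sin θ₁ = (5282/1610)·sin 10.6° = 0.6035.
θ₂ = arcsin 0.6035 = 37.12° from the normal.

37.1°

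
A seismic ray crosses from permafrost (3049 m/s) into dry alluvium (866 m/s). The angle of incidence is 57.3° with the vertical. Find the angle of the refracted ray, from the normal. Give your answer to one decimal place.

13.8°

Snell's law: sin θ₂ = (V₂/V₁)·sin θ₁ = (866/3049)·sin 57.3° = 0.2390.
θ₂ = sin⁻¹(0.2390) = 13.83° (from vertical).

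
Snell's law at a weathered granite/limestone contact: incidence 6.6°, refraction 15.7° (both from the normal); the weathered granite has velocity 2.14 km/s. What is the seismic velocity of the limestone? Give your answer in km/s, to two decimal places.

Snell's law: sin 6.6°/V₁ = sin 15.7°/V₂.
V₂ = V₁·sin 15.7°/sin 6.6° = 2.14 × 2.3543 = 5.04 km/s.

5.04 km/s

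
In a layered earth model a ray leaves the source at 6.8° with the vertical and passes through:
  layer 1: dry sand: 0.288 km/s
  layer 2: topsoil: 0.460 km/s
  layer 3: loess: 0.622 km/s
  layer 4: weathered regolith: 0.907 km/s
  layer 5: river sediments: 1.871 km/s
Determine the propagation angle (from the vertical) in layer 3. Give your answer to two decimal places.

Snell's law across each interface conserves sin θ / V, so sin θ_3 = V_3·sin θ₁/V₁.
sin θ_3 = 0.622 × sin 6.8° / 0.288 = 0.2557.
θ_3 = 14.82° from the vertical.

14.82°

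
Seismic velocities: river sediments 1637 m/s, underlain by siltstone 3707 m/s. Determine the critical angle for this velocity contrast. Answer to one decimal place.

At critical incidence the refracted ray runs along the interface (θ₂ = 90°), so sin θ_c = V₁/V₂.
θ_c = arcsin(1637/3707) = arcsin 0.4416 = 26.21°.

26.2°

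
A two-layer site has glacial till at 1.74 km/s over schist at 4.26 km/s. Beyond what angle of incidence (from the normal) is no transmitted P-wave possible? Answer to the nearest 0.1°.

24.1°

Critical incidence: sin θ_c = V₁/V₂ = 1.74/4.26 = 0.4085.
θ_c = arcsin 0.4085 = 24.11°.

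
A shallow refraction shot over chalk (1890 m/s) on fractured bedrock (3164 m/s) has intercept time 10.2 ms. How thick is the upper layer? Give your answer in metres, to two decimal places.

12.02 m

θ_c = arcsin(1890/3164) = 36.68°; cos θ_c = 0.8020.
tᵢ = 2h cos θ_c/V₁ ⇒ h = tᵢ·V₁/(2 cos θ_c) = 0.0102·1890/(2·0.8020) = 12.02 m.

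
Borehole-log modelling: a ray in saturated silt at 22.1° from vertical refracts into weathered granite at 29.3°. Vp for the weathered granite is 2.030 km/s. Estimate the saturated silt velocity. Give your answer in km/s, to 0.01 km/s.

Snell's law: sin 22.1°/V₁ = sin 29.3°/V₂.
V₁ = V₂·sin 22.1°/sin 29.3° = 2.030 × 0.7688 = 1.56 km/s.

1.56 km/s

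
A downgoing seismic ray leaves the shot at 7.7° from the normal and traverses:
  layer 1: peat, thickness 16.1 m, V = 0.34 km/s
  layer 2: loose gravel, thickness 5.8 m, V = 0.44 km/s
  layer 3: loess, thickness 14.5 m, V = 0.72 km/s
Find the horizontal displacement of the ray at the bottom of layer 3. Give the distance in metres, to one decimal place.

Apply Snell's law at each interface; in layer i the horizontal offset is hᵢ·tan θᵢ.
Layer 1: θ = 7.70°; offset = 16.1·tan 7.70° = 2.177 m.
Layer 2: sin θ = 0.44·sin 7.7°/0.34 = 0.1734, θ = 9.99°; offset = 5.8·tan 9.99° = 1.021 m.
Layer 3: sin θ = 0.72·sin 7.7°/0.34 = 0.2837, θ = 16.48°; offset = 14.5·tan 16.48° = 4.290 m.
Σ offsets = 7.488 m.

7.5 m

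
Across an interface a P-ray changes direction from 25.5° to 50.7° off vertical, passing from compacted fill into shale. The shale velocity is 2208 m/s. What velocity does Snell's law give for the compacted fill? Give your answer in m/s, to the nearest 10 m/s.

1230 m/s

Snell's law: sin 25.5°/V₁ = sin 50.7°/V₂.
V₁ = V₂·sin 25.5°/sin 50.7° = 2208 × 0.5563 = 1228.38 m/s.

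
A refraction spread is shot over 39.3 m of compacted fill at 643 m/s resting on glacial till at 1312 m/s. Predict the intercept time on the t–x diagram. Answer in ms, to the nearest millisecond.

107 ms

θ_c = arcsin(V₁/V₂) = arcsin(643/1312) = 29.35°; cos θ_c = 0.8717.
tᵢ = 2h·cos θ_c / V₁ = 2·39.3·0.8717 / 643 = 0.10655 s.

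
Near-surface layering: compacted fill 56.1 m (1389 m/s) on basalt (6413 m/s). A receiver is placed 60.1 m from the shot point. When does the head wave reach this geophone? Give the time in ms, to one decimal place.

88.2 ms

t = x/V₂ + 2h·√(V₂²−V₁²)/(V₁V₂).
√(V₂²−V₁²) = √(6413²−1389²) = 6260.8 m/s; delay term = 2·56.1·6260.8/(1389·6413) = 0.07886 s.
t = 60.1/6413 + 0.07886 = 0.08823 s.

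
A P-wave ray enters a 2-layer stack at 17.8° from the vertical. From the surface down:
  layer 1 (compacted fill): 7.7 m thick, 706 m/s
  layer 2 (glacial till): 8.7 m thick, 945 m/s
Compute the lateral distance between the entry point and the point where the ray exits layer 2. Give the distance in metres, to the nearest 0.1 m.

6.4 m

Apply Snell's law at each interface; in layer i the horizontal offset is hᵢ·tan θᵢ.
Layer 1: θ = 17.80°; offset = 7.7·tan 17.80° = 2.472 m.
Layer 2: sin θ = 945·sin 17.8°/706 = 0.4092, θ = 24.15°; offset = 8.7·tan 24.15° = 3.901 m.
Total horizontal offset = 6.374 m.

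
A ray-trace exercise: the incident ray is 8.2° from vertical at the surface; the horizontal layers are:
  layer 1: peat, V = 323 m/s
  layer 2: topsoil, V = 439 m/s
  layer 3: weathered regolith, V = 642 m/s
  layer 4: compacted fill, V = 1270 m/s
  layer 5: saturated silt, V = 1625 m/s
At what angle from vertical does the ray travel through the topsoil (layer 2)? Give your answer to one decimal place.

Snell's law across each interface conserves sin θ / V, so sin θ_2 = V_2·sin θ₁/V₁.
sin θ_2 = 439 × sin 8.2° / 323 = 0.1939.
θ_2 = 11.18° from the vertical.

11.2°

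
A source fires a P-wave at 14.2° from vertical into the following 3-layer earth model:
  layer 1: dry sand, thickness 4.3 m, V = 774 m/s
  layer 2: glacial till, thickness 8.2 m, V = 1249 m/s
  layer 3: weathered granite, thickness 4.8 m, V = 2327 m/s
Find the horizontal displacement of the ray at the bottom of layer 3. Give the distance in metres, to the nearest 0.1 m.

Ray parameter p = sin 14.2° / 774 m/s = 3.1693e-04 s/m.
Layer 1: θ = 14.20°; offset = 4.3·tan 14.20° = 1.088 m.
Layer 2: sin θ = p·1249 = 0.3959 → θ = 23.32°; offset = 8.2·tan 23.32° = 3.535 m.
Layer 3: sin θ = p·2327 = 0.7375 → θ = 47.52°; offset = 4.8·tan 47.52° = 5.242 m.
Summing the layer offsets gives 9.865 m.

9.9 m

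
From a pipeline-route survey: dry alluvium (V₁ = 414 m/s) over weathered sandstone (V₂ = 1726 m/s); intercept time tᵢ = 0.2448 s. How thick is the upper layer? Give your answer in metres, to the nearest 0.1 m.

52.2 m

θ_c = arcsin(414/1726) = 13.88°; cos θ_c = 0.9708.
tᵢ = 2h cos θ_c/V₁ ⇒ h = tᵢ·V₁/(2 cos θ_c) = 0.2448·414/(2·0.9708) = 52.20 m.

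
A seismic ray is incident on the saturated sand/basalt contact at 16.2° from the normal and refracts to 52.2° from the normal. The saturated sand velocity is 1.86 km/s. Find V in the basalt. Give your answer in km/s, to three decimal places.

Snell's law: sin 16.2°/V₁ = sin 52.2°/V₂.
V₂ = V₁·sin 52.2°/sin 16.2° = 1.86 × 2.8322 = 5.268 km/s.

5.268 km/s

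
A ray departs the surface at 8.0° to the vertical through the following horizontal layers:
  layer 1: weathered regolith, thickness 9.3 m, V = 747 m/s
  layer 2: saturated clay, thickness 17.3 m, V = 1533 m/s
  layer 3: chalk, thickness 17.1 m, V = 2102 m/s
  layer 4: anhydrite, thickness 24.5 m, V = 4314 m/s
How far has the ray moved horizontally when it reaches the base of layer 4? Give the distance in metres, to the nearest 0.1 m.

Apply Snell's law at each interface; in layer i the horizontal offset is hᵢ·tan θᵢ.
Layer 1: θ = 8.00°; offset = 9.3·tan 8.00° = 1.307 m.
Layer 2: sin θ = 1533·sin 8.0°/747 = 0.2856, θ = 16.60°; offset = 17.3·tan 16.60° = 5.156 m.
Layer 3: sin θ = 2102·sin 8.0°/747 = 0.3916, θ = 23.06°; offset = 17.1·tan 23.06° = 7.278 m.
Layer 4: sin θ = 4314·sin 8.0°/747 = 0.8037, θ = 53.49°; offset = 24.5·tan 53.49° = 33.096 m.
Σ offsets = 46.837 m.

46.8 m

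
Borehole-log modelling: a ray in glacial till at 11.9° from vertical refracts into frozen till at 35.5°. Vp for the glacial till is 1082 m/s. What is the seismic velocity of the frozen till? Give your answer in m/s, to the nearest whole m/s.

sin 11.9° = 0.2062; sin 35.5° = 0.5807.
V₂ = V₁·(sin θ₂/sin θ₁) = 1082·(0.5807/0.2062) = 3047.08 m/s.

3047 m/s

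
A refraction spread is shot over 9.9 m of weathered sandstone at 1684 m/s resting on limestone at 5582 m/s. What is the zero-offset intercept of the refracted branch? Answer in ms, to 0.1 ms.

11.2 ms

θ_c = arcsin(V₁/V₂) = arcsin(1684/5582) = 17.56°; cos θ_c = 0.9534.
tᵢ = 2h·cos θ_c / V₁ = 2·9.9·0.9534 / 1684 = 0.01121 s.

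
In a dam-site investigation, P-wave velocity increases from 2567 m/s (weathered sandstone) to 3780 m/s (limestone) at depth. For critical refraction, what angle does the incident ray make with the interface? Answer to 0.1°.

At critical incidence the refracted ray runs along the interface (θ₂ = 90°), so sin θ_c = V₁/V₂.
θ_c = arcsin(2567/3780) = arcsin 0.6791 = 42.77°.
Measured from the interface: 90° − 42.77° = 47.23°.

47.2°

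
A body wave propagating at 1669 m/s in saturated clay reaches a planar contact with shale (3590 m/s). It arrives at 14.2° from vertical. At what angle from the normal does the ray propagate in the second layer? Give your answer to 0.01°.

31.85°

Snell's law: sin θ₂ = (V₂/V₁)·sin θ₁ = (3590/1669)·sin 14.2° = 0.5277.
θ₂ = sin⁻¹(0.5277) = 31.85° (from vertical).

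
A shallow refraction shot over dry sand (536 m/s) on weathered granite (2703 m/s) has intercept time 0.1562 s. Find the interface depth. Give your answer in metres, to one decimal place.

θ_c = arcsin(536/2703) = 11.44°; cos θ_c = 0.9801.
tᵢ = 2h cos θ_c/V₁ ⇒ h = tᵢ·V₁/(2 cos θ_c) = 0.1562·536/(2·0.9801) = 42.71 m.

42.7 m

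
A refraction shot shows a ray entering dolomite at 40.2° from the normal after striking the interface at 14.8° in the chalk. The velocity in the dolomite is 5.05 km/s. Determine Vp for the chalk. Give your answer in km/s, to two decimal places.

sin 14.8° = 0.2554; sin 40.2° = 0.6455.
V₁ = V₂·(sin θ₁/sin θ₂) = 5.05·(0.2554/0.6455) = 2.00 km/s.

2.00 km/s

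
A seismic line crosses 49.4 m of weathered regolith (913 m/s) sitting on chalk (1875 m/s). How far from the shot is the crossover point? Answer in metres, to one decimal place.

x_cross = 2h·√((V₂+V₁)/(V₂−V₁)).
(V₂+V₁)/(V₂−V₁) = (1875+913)/(1875−913) = 2.8981; √ = 1.7024.
x_cross = 2·49.4·1.7024 = 168.20 m.

168.2 m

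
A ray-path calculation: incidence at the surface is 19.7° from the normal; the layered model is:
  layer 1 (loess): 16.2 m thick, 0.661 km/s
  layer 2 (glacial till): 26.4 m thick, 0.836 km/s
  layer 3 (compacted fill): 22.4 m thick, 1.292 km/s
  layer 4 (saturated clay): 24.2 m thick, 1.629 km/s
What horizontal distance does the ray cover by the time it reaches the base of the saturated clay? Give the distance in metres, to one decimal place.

Apply Snell's law at each interface; in layer i the horizontal offset is hᵢ·tan θᵢ.
Layer 1: θ = 19.70°; offset = 16.2·tan 19.70° = 5.800 m.
Layer 2: sin θ = 0.836·sin 19.7°/0.661 = 0.4263, θ = 25.24°; offset = 26.4·tan 25.24° = 12.443 m.
Layer 3: sin θ = 1.292·sin 19.7°/0.661 = 0.6589, θ = 41.22°; offset = 22.4·tan 41.22° = 19.620 m.
Layer 4: sin θ = 1.629·sin 19.7°/0.661 = 0.8308, θ = 56.18°; offset = 24.2·tan 56.18° = 36.117 m.
Σ offsets = 73.981 m.

74.0 m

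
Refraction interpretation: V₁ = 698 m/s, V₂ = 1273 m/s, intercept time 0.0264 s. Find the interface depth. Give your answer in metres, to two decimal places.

11.02 m

θ_c = arcsin(698/1273) = 33.25°; cos θ_c = 0.8363.
tᵢ = 2h cos θ_c/V₁ ⇒ h = tᵢ·V₁/(2 cos θ_c) = 0.0264·698/(2·0.8363) = 11.02 m.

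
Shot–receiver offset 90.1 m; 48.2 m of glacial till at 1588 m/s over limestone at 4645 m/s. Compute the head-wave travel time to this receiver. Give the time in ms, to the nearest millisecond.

θ_c = arcsin(V₁/V₂) = arcsin(1588/4645) = 19.99°, cos θ_c = 0.9397.
Intercept time tᵢ = 2h cos θ_c / V₁ = 2·48.2·0.9397/1588 = 0.05705 s.
t = x/V₂ + tᵢ = 90.1/4645 + 0.05705 = 0.07644 s.

76 ms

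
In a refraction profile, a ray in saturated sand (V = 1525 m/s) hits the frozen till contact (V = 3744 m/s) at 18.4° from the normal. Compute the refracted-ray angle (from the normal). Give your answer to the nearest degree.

51°

Snell's law: sin θ₂ = (V₂/V₁)·sin θ₁ = (3744/1525)·sin 18.4° = 0.7749.
θ₂ = arcsin 0.7749 = 50.80° from the normal.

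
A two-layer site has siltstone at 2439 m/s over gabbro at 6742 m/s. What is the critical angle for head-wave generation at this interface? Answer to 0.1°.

21.2°

At critical incidence the refracted ray runs along the interface (θ₂ = 90°), so sin θ_c = V₁/V₂.
θ_c = arcsin(2439/6742) = arcsin 0.3618 = 21.21°.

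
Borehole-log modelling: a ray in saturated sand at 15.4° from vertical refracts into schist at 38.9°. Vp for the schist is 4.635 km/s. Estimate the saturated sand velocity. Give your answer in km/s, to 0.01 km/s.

1.96 km/s

Snell's law: sin 15.4°/V₁ = sin 38.9°/V₂.
V₁ = V₂·sin 15.4°/sin 38.9° = 4.635 × 0.4229 = 1.96 km/s.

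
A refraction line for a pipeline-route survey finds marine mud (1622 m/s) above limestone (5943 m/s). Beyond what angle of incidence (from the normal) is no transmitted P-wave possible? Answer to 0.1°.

At critical incidence the refracted ray runs along the interface (θ₂ = 90°), so sin θ_c = V₁/V₂.
θ_c = arcsin(1622/5943) = arcsin 0.2729 = 15.84°.

15.8°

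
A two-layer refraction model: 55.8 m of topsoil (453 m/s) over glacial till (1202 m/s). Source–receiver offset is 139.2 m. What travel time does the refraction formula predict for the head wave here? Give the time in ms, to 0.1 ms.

t = x/V₂ + 2h·√(V₂²−V₁²)/(V₁V₂).
√(V₂²−V₁²) = √(1202²−453²) = 1113.4 m/s; delay term = 2·55.8·1113.4/(453·1202) = 0.22819 s.
t = 139.2/1202 + 0.22819 = 0.34400 s.

344.0 ms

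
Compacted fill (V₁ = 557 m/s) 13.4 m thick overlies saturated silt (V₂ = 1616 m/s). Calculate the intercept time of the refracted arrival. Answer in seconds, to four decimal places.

0.0452 s

tᵢ = 2h·√(V₂²−V₁²)/(V₁V₂).
√(V₂²−V₁²) = √(1616²−557²) = 1517.0 m/s.
tᵢ = 2·13.4·1517.0/(557·1616) = 0.04517 s.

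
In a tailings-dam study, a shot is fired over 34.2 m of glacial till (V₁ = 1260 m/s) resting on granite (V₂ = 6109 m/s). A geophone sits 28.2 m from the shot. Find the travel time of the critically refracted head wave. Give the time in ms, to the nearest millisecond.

θ_c = arcsin(V₁/V₂) = arcsin(1260/6109) = 11.90°, cos θ_c = 0.9785.
Intercept time tᵢ = 2h cos θ_c / V₁ = 2·34.2·0.9785/1260 = 0.05312 s.
t = x/V₂ + tᵢ = 28.2/6109 + 0.05312 = 0.05773 s.

58 ms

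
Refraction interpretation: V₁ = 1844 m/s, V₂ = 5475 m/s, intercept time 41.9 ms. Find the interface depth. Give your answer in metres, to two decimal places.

θ_c = arcsin(1844/5475) = 19.68°; cos θ_c = 0.9416.
tᵢ = 2h cos θ_c/V₁ ⇒ h = tᵢ·V₁/(2 cos θ_c) = 0.0419·1844/(2·0.9416) = 41.03 m.

41.03 m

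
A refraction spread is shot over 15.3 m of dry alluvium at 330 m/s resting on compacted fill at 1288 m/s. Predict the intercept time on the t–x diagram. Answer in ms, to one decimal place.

89.6 ms

tᵢ = 2h·√(V₂²−V₁²)/(V₁V₂).
√(V₂²−V₁²) = √(1288²−330²) = 1245.0 m/s.
tᵢ = 2·15.3·1245.0/(330·1288) = 0.08963 s.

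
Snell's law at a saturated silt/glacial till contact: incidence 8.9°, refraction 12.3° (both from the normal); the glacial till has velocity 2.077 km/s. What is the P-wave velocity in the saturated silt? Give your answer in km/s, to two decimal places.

sin 8.9° = 0.1547; sin 12.3° = 0.2130.
V₁ = V₂·(sin θ₁/sin θ₂) = 2.077·(0.1547/0.2130) = 1.51 km/s.

1.51 km/s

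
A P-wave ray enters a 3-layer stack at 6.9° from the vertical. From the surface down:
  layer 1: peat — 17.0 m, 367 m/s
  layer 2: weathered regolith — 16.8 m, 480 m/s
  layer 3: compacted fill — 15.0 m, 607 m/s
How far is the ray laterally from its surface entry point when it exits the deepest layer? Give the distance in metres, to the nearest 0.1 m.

7.8 m

Ray parameter p = sin 6.9° / 367 m/s = 3.2735e-04 s/m.
Layer 1: θ = 6.90°; offset = 17.0·tan 6.90° = 2.057 m.
Layer 2: sin θ = p·480 = 0.1571 → θ = 9.04°; offset = 16.8·tan 9.04° = 2.673 m.
Layer 3: sin θ = p·607 = 0.1987 → θ = 11.46°; offset = 15.0·tan 11.46° = 3.041 m.
Summing the layer offsets gives 7.771 m.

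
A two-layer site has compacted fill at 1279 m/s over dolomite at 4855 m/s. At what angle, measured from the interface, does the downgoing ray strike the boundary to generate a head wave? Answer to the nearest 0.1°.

74.7°

Critical incidence: sin θ_c = V₁/V₂ = 1279/4855 = 0.2634.
θ_c = arcsin 0.2634 = 15.27°.
Measured from the interface: 90° − 15.27° = 74.73°.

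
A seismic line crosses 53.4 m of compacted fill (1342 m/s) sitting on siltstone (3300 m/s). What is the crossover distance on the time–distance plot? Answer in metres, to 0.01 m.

θ_c = arcsin(1342/3300) = 24.00°, so cos θ_c = 0.9136 and tᵢ = 2h cos θ_c/V₁ = 0.0727 s.
At crossover x/V₁ = x/V₂ + tᵢ ⇒ x = tᵢ/(1/V₁ − 1/V₂) = 0.07270/(7.4516e-04 − 3.0303e-04) = 164.44 m.

164.44 m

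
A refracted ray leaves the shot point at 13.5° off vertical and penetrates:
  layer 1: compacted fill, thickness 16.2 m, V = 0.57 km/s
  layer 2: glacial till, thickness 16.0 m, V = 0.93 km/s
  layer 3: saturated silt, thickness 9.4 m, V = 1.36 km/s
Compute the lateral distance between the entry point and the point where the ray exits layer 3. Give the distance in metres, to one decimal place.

p = sin θ₁/V₁ = sin 13.5°/0.57 = 4.0955e-01 s/km is conserved through the stack.
Layer 1: θ = 13.50°; offset = 16.2·tan 13.50° = 3.889 m.
Layer 2: sin θ = p·0.93 = 0.3809 → θ = 22.39°; offset = 16.0·tan 22.39° = 6.591 m.
Layer 3: sin θ = p·1.36 = 0.5570 → θ = 33.85°; offset = 9.4·tan 33.85° = 6.304 m.
Summing the layer offsets gives 16.784 m.

16.8 m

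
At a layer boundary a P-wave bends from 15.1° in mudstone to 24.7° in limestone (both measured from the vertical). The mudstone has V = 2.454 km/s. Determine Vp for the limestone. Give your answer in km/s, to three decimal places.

sin 15.1° = 0.2605; sin 24.7° = 0.4179.
V₂ = V₁·(sin θ₂/sin θ₁) = 2.454·(0.4179/0.2605) = 3.936 km/s.

3.936 km/s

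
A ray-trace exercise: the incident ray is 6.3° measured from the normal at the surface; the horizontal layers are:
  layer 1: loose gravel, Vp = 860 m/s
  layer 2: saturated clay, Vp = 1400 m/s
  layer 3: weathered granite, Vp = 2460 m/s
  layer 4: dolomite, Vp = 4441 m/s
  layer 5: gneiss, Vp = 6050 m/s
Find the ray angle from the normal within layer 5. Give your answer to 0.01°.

50.53°

Snell's law across each interface conserves sin θ / V, so sin θ_5 = V_5·sin θ₁/V₁.
sin θ_5 = 6050 × sin 6.3° / 860 = 0.7720.
θ_5 = arcsin 0.7720 = 50.53°.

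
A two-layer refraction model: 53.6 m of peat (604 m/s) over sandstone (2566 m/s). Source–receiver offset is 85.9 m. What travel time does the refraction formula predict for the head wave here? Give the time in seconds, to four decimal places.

0.2060 s

θ_c = arcsin(V₁/V₂) = arcsin(604/2566) = 13.61°, cos θ_c = 0.9719.
Intercept time tᵢ = 2h cos θ_c / V₁ = 2·53.6·0.9719/604 = 0.17250 s.
t = x/V₂ + tᵢ = 85.9/2566 + 0.17250 = 0.20597 s.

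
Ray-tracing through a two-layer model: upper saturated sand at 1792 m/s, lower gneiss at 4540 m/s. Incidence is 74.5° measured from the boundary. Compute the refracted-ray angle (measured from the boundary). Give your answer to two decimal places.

Angle from the normal: 90° − 74.5° = 15.5°.
Snell's law: sin θ₂ = (V₂/V₁)·sin θ₁ = (4540/1792)·sin 15.5° = 0.6770.
θ₂ = arcsin 0.6770 = 42.61° from the normal.
From the interface: 90° − 42.61° = 47.39°.

47.39°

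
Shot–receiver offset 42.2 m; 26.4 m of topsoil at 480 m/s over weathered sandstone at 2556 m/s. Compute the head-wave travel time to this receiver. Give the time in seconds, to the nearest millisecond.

θ_c = arcsin(V₁/V₂) = arcsin(480/2556) = 10.82°, cos θ_c = 0.9822.
Intercept time tᵢ = 2h cos θ_c / V₁ = 2·26.4·0.9822/480 = 0.10804 s.
t = x/V₂ + tᵢ = 42.2/2556 + 0.10804 = 0.12455 s.

0.125 s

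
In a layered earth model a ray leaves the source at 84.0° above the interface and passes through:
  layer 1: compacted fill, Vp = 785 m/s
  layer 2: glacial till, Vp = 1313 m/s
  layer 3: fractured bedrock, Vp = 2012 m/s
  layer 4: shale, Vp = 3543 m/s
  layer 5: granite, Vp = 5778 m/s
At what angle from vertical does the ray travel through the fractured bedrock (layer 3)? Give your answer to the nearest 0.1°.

15.5°

From the normal: θ₁ = 90° − 84.0° = 6.0°.
Ray parameter p = sin 6.0° / 785 = 1.3316e-04 s/m.
sin θ_3 = p·V_3 = 1.3316e-04 × 2012 = 0.2679.
θ_3 = arcsin 0.2679 = 15.54°.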